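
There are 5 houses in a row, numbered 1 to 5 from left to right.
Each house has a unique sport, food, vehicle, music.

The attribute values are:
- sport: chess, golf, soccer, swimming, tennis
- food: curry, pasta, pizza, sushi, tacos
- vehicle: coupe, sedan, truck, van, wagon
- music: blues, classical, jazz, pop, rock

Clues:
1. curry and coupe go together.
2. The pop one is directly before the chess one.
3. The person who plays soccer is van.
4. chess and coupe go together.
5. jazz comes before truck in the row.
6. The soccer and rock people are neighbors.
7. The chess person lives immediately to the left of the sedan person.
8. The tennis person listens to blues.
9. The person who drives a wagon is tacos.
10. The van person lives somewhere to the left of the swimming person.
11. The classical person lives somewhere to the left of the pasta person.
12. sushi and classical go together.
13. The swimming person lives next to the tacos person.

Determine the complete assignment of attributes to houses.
Solution:

House | Sport | Food | Vehicle | Music
--------------------------------------
  1   | soccer | pizza | van | pop
  2   | chess | curry | coupe | rock
  3   | swimming | sushi | sedan | classical
  4   | golf | tacos | wagon | jazz
  5   | tennis | pasta | truck | blues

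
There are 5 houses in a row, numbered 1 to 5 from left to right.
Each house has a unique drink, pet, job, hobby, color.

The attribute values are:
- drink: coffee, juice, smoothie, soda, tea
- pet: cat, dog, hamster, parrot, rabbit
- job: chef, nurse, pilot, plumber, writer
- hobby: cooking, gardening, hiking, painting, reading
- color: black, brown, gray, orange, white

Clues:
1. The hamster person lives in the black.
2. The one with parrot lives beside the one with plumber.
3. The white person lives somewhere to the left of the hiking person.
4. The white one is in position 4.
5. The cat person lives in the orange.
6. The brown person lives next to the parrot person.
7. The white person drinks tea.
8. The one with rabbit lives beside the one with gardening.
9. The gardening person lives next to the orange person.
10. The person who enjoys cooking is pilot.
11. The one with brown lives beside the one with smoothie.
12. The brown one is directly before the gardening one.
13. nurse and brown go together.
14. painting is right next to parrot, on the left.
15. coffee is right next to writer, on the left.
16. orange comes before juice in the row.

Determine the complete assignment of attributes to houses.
Solution:

House | Drink | Pet | Job | Hobby | Color
-----------------------------------------
  1   | coffee | rabbit | nurse | painting | brown
  2   | smoothie | parrot | writer | gardening | gray
  3   | soda | cat | plumber | reading | orange
  4   | tea | dog | pilot | cooking | white
  5   | juice | hamster | chef | hiking | black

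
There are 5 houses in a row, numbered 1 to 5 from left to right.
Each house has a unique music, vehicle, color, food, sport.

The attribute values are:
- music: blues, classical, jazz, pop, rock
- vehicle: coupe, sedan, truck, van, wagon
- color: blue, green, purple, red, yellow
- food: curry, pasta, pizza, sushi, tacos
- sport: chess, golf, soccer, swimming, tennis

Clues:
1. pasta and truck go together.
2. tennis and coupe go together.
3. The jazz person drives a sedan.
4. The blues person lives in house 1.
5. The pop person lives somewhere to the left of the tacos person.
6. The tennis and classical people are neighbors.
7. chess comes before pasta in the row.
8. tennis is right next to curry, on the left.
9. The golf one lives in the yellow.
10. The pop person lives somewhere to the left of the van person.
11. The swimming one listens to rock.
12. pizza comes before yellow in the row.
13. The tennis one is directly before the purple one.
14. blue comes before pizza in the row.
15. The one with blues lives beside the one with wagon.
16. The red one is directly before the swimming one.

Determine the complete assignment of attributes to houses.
Solution:

House | Music | Vehicle | Color | Food | Sport
----------------------------------------------
  1   | blues | coupe | blue | sushi | tennis
  2   | classical | wagon | purple | curry | chess
  3   | pop | truck | red | pasta | soccer
  4   | rock | van | green | pizza | swimming
  5   | jazz | sedan | yellow | tacos | golf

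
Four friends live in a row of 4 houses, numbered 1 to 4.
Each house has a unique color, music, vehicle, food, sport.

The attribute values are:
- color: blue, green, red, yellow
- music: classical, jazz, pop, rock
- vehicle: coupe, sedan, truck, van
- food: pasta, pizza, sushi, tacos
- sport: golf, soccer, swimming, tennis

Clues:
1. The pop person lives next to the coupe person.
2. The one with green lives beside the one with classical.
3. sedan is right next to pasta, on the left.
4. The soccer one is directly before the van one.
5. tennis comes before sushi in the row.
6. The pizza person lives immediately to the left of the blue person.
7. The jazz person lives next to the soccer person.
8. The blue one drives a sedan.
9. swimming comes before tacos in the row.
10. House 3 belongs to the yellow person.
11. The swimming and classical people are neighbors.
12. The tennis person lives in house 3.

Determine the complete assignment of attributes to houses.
Solution:

House | Color | Music | Vehicle | Food | Sport
----------------------------------------------
  1   | green | jazz | truck | pizza | swimming
  2   | blue | classical | sedan | tacos | soccer
  3   | yellow | pop | van | pasta | tennis
  4   | red | rock | coupe | sushi | golf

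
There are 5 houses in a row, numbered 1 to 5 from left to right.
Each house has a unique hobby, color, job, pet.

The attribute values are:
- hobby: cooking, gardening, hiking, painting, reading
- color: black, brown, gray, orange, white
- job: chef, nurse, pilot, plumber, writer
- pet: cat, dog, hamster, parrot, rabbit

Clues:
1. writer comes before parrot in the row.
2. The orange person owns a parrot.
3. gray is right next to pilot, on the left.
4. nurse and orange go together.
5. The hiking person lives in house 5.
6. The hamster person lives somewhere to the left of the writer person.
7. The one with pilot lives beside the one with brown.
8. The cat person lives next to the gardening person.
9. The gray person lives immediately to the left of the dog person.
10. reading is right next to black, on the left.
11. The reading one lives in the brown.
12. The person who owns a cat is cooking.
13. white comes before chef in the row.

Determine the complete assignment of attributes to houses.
Solution:

House | Hobby | Color | Job | Pet
---------------------------------
  1   | cooking | gray | plumber | cat
  2   | gardening | white | pilot | dog
  3   | reading | brown | chef | hamster
  4   | painting | black | writer | rabbit
  5   | hiking | orange | nurse | parrot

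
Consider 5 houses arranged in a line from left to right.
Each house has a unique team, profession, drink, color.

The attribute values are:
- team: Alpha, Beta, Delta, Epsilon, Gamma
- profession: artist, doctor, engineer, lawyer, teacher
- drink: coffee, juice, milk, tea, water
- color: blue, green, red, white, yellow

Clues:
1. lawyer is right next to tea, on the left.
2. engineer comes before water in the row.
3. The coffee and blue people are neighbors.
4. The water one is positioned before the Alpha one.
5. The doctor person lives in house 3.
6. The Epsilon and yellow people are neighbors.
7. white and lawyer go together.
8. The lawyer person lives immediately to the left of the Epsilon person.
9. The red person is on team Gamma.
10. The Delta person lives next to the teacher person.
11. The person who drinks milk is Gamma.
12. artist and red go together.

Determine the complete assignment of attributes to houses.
Solution:

House | Team | Profession | Drink | Color
-----------------------------------------
  1   | Beta | lawyer | coffee | white
  2   | Epsilon | engineer | tea | blue
  3   | Delta | doctor | water | yellow
  4   | Alpha | teacher | juice | green
  5   | Gamma | artist | milk | red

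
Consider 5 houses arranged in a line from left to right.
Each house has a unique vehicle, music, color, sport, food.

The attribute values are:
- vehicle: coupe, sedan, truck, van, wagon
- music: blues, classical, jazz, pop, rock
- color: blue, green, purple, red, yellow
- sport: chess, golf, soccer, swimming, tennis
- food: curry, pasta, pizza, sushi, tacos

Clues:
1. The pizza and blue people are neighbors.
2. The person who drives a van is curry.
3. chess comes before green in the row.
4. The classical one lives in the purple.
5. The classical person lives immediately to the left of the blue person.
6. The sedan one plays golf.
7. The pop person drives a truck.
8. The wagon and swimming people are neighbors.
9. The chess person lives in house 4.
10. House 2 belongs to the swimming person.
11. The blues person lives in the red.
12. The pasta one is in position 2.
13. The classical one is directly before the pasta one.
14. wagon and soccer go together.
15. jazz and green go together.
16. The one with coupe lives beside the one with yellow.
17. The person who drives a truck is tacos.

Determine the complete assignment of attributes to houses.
Solution:

House | Vehicle | Music | Color | Sport | Food
----------------------------------------------
  1   | wagon | classical | purple | soccer | pizza
  2   | coupe | rock | blue | swimming | pasta
  3   | truck | pop | yellow | tennis | tacos
  4   | van | blues | red | chess | curry
  5   | sedan | jazz | green | golf | sushi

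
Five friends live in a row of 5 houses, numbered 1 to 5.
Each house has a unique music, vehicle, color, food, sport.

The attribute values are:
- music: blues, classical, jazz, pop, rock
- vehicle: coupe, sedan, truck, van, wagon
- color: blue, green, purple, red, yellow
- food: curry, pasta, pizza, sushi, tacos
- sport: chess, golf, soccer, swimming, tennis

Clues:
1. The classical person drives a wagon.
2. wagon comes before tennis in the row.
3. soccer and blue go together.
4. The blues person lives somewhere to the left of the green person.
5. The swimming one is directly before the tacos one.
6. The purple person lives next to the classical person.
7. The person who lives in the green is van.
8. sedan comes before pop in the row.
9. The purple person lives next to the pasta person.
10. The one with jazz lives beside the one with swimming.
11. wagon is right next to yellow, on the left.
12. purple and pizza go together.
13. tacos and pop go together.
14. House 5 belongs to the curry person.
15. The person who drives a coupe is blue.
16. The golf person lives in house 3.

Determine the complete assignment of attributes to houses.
Solution:

House | Music | Vehicle | Color | Food | Sport
----------------------------------------------
  1   | jazz | sedan | purple | pizza | chess
  2   | classical | wagon | red | pasta | swimming
  3   | pop | truck | yellow | tacos | golf
  4   | blues | coupe | blue | sushi | soccer
  5   | rock | van | green | curry | tennis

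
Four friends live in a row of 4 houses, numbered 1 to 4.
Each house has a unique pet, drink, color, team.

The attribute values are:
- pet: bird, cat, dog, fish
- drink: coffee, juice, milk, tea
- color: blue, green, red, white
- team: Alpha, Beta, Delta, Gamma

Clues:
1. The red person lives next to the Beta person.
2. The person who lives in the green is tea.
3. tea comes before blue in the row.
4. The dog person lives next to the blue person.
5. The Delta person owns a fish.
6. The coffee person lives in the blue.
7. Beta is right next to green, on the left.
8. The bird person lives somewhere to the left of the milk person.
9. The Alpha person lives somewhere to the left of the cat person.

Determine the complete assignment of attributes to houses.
Solution:

House | Pet | Drink | Color | Team
----------------------------------
  1   | bird | juice | red | Alpha
  2   | cat | milk | white | Beta
  3   | dog | tea | green | Gamma
  4   | fish | coffee | blue | Delta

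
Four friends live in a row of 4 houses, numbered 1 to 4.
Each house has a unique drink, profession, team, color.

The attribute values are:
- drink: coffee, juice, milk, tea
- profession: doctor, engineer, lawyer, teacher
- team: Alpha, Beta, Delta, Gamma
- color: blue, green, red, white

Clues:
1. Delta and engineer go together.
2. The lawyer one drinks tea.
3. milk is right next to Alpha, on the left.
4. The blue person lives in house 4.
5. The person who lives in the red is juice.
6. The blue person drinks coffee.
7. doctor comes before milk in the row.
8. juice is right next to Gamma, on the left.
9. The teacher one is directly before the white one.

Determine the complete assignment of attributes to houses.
Solution:

House | Drink | Profession | Team | Color
-----------------------------------------
  1   | juice | doctor | Beta | red
  2   | milk | teacher | Gamma | green
  3   | tea | lawyer | Alpha | white
  4   | coffee | engineer | Delta | blue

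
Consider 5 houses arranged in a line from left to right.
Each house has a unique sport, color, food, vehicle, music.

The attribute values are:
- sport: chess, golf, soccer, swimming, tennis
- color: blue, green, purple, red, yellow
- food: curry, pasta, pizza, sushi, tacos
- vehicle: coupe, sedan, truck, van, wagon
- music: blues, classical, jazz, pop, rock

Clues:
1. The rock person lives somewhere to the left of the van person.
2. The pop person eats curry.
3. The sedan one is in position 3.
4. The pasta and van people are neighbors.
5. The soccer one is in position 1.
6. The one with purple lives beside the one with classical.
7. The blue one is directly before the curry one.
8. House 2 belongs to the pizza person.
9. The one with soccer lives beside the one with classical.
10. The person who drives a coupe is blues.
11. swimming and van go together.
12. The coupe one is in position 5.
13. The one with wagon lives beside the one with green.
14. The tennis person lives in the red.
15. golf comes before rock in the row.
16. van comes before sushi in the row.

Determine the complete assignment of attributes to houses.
Solution:

House | Sport | Color | Food | Vehicle | Music
----------------------------------------------
  1   | soccer | purple | tacos | wagon | jazz
  2   | golf | green | pizza | truck | classical
  3   | chess | blue | pasta | sedan | rock
  4   | swimming | yellow | curry | van | pop
  5   | tennis | red | sushi | coupe | blues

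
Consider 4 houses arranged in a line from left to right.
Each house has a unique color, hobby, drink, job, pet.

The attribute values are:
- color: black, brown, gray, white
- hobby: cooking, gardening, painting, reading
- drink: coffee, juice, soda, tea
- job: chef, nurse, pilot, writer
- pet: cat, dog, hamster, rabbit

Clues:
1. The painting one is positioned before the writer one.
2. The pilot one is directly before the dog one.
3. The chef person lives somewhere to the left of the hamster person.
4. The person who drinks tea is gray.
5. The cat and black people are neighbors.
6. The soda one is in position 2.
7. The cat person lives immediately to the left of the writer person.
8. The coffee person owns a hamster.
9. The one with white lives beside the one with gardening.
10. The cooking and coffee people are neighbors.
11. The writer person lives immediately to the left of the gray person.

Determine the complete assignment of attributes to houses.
Solution:

House | Color | Hobby | Drink | Job | Pet
-----------------------------------------
  1   | white | painting | juice | pilot | cat
  2   | black | gardening | soda | writer | dog
  3   | gray | cooking | tea | chef | rabbit
  4   | brown | reading | coffee | nurse | hamster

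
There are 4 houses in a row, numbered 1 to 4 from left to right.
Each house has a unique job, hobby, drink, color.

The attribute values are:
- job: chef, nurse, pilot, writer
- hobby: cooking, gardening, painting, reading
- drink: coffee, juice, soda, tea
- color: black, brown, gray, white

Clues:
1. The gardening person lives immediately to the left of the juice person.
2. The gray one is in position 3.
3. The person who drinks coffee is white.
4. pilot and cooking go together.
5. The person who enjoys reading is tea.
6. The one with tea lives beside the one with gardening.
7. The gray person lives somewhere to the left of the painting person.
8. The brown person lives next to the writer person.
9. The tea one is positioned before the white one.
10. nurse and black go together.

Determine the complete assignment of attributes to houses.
Solution:

House | Job | Hobby | Drink | Color
-----------------------------------
  1   | chef | reading | tea | brown
  2   | writer | gardening | coffee | white
  3   | pilot | cooking | juice | gray
  4   | nurse | painting | soda | black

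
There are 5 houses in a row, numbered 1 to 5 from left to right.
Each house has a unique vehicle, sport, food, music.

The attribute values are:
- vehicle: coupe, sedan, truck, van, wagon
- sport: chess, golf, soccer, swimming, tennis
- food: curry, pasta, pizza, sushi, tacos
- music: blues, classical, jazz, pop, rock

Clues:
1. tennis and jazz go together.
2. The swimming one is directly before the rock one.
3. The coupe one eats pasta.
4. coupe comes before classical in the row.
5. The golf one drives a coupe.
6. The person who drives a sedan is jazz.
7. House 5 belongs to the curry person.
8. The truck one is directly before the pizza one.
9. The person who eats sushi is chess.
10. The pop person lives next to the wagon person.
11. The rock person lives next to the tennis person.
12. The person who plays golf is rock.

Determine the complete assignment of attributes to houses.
Solution:

House | Vehicle | Sport | Food | Music
--------------------------------------
  1   | truck | chess | sushi | pop
  2   | wagon | swimming | pizza | blues
  3   | coupe | golf | pasta | rock
  4   | sedan | tennis | tacos | jazz
  5   | van | soccer | curry | classical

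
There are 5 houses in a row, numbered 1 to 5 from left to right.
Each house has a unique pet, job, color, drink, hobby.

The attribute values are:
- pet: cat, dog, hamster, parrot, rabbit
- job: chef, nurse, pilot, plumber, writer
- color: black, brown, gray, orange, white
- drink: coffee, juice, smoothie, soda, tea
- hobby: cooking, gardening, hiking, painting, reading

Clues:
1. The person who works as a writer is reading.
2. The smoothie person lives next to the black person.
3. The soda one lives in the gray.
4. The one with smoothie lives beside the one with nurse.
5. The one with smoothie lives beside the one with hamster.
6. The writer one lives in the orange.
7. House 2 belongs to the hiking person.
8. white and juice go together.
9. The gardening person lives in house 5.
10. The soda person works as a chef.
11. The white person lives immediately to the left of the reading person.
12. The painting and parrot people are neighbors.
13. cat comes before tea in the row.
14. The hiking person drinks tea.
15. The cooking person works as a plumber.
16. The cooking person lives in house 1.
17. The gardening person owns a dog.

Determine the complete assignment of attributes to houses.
Solution:

House | Pet | Job | Color | Drink | Hobby
-----------------------------------------
  1   | cat | plumber | brown | smoothie | cooking
  2   | hamster | nurse | black | tea | hiking
  3   | rabbit | pilot | white | juice | painting
  4   | parrot | writer | orange | coffee | reading
  5   | dog | chef | gray | soda | gardening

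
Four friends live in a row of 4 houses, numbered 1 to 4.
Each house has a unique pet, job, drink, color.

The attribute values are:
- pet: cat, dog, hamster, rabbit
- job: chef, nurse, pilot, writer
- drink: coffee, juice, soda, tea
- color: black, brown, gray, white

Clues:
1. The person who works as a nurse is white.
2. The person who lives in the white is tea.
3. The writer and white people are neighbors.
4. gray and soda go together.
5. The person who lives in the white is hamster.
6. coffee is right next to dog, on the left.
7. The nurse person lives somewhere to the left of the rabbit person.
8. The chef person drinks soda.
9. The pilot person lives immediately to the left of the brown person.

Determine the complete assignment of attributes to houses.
Solution:

House | Pet | Job | Drink | Color
---------------------------------
  1   | cat | pilot | coffee | black
  2   | dog | writer | juice | brown
  3   | hamster | nurse | tea | white
  4   | rabbit | chef | soda | gray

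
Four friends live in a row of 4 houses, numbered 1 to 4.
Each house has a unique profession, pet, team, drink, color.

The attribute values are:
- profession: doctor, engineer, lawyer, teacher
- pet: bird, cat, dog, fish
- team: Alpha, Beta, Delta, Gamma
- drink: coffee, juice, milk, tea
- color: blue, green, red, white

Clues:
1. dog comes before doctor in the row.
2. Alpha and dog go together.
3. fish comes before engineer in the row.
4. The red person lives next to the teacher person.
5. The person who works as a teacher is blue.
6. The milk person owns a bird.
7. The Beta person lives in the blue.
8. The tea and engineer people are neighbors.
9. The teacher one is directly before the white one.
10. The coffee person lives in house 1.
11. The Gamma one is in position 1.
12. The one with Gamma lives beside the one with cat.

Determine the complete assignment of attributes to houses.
Solution:

House | Profession | Pet | Team | Drink | Color
-----------------------------------------------
  1   | lawyer | fish | Gamma | coffee | red
  2   | teacher | cat | Beta | tea | blue
  3   | engineer | dog | Alpha | juice | white
  4   | doctor | bird | Delta | milk | green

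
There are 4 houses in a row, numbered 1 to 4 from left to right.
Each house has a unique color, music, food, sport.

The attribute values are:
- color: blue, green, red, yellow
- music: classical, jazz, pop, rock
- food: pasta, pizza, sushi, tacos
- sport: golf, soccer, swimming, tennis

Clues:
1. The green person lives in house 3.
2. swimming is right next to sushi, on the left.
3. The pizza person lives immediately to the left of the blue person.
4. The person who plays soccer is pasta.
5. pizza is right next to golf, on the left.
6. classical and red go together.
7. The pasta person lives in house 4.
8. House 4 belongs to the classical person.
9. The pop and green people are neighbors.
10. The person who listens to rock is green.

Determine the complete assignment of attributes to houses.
Solution:

House | Color | Music | Food | Sport
------------------------------------
  1   | yellow | jazz | pizza | swimming
  2   | blue | pop | sushi | golf
  3   | green | rock | tacos | tennis
  4   | red | classical | pasta | soccer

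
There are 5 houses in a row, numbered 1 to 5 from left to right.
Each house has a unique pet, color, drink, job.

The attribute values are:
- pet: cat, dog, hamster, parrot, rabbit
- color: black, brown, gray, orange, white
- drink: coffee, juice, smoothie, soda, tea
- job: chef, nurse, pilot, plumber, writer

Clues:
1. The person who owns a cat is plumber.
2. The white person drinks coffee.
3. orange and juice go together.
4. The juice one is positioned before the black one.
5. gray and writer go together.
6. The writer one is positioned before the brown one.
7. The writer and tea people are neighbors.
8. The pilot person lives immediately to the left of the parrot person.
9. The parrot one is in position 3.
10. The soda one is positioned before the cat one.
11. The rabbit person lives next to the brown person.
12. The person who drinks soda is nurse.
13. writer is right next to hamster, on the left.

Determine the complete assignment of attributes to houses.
Solution:

House | Pet | Color | Drink | Job
---------------------------------
  1   | rabbit | gray | smoothie | writer
  2   | hamster | brown | tea | pilot
  3   | parrot | orange | juice | chef
  4   | dog | black | soda | nurse
  5   | cat | white | coffee | plumber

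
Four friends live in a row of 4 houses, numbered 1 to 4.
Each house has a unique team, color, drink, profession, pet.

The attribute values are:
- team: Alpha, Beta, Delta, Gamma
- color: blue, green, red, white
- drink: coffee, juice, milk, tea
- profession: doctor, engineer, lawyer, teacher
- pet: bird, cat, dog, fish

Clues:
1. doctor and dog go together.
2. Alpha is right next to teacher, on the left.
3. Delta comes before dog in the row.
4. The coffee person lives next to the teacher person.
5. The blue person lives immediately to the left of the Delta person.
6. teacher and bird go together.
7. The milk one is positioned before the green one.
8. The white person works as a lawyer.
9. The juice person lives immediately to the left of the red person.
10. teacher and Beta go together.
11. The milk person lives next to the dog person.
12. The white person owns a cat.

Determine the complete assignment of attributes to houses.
Solution:

House | Team | Color | Drink | Profession | Pet
-----------------------------------------------
  1   | Alpha | white | coffee | lawyer | cat
  2   | Beta | blue | juice | teacher | bird
  3   | Delta | red | milk | engineer | fish
  4   | Gamma | green | tea | doctor | dog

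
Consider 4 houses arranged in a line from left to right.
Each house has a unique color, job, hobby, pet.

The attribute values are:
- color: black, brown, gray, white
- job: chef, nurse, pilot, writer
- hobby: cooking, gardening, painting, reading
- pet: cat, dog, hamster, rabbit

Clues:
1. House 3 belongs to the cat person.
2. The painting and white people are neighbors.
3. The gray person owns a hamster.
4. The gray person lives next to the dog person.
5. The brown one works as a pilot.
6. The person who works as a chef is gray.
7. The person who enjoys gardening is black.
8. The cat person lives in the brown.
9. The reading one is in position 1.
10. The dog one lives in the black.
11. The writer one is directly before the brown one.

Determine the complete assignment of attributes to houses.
Solution:

House | Color | Job | Hobby | Pet
---------------------------------
  1   | gray | chef | reading | hamster
  2   | black | writer | gardening | dog
  3   | brown | pilot | painting | cat
  4   | white | nurse | cooking | rabbit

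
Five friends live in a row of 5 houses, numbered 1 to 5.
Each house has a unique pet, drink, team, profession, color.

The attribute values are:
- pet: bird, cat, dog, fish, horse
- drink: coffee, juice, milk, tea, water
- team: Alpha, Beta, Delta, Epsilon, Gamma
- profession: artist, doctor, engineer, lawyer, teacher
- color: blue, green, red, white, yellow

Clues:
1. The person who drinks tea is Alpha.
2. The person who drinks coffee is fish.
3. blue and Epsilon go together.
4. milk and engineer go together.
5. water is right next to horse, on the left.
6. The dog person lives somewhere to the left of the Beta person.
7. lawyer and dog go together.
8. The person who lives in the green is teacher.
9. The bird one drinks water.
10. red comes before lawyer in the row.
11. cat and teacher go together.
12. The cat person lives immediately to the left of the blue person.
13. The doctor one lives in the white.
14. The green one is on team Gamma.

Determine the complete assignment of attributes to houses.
Solution:

House | Pet | Drink | Team | Profession | Color
-----------------------------------------------
  1   | cat | juice | Gamma | teacher | green
  2   | bird | water | Epsilon | artist | blue
  3   | horse | milk | Delta | engineer | red
  4   | dog | tea | Alpha | lawyer | yellow
  5   | fish | coffee | Beta | doctor | white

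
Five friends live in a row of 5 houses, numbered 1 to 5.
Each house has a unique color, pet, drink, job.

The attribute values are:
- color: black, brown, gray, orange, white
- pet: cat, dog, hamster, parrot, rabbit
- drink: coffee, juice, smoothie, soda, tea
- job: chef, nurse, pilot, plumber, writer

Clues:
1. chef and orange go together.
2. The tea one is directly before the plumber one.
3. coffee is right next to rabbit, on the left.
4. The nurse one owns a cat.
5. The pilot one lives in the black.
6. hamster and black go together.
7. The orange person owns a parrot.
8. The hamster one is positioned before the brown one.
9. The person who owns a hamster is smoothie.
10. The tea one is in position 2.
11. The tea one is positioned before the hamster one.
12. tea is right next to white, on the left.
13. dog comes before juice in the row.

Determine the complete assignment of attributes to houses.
Solution:

House | Color | Pet | Drink | Job
---------------------------------
  1   | orange | parrot | coffee | chef
  2   | gray | rabbit | tea | writer
  3   | white | dog | soda | plumber
  4   | black | hamster | smoothie | pilot
  5   | brown | cat | juice | nurse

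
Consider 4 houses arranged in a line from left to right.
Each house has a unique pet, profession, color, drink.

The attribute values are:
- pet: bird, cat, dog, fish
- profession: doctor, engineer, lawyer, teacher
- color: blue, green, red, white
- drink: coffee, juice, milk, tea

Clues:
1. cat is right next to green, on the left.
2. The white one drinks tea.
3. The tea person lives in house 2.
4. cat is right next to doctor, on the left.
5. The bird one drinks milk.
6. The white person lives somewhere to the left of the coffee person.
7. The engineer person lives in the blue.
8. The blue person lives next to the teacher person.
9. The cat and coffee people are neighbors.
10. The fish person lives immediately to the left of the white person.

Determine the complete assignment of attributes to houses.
Solution:

House | Pet | Profession | Color | Drink
----------------------------------------
  1   | fish | engineer | blue | juice
  2   | cat | teacher | white | tea
  3   | dog | doctor | green | coffee
  4   | bird | lawyer | red | milk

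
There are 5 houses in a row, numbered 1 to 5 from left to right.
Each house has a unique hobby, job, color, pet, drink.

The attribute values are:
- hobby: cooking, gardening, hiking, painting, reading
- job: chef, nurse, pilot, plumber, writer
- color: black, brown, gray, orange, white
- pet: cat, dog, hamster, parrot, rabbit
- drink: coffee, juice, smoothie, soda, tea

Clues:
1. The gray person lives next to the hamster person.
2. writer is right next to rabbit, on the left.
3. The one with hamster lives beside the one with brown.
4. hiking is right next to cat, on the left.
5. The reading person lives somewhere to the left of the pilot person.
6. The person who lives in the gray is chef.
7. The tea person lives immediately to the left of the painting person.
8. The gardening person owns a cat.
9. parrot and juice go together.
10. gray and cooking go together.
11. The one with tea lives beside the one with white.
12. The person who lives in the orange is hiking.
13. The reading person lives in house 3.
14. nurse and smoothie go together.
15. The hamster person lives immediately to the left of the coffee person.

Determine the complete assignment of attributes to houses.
Solution:

House | Hobby | Job | Color | Pet | Drink
-----------------------------------------
  1   | cooking | chef | gray | dog | tea
  2   | painting | writer | white | hamster | soda
  3   | reading | plumber | brown | rabbit | coffee
  4   | hiking | pilot | orange | parrot | juice
  5   | gardening | nurse | black | cat | smoothie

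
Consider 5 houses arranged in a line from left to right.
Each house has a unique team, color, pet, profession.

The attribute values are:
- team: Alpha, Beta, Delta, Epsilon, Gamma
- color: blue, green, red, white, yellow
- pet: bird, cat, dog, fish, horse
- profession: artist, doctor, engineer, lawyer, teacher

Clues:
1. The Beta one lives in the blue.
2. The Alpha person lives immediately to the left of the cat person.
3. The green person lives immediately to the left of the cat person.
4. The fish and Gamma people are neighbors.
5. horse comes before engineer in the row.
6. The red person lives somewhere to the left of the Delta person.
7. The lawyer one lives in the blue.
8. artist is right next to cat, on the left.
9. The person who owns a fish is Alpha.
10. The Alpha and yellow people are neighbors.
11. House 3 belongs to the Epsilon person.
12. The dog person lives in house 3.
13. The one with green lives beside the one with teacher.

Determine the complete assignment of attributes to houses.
Solution:

House | Team | Color | Pet | Profession
---------------------------------------
  1   | Alpha | green | fish | artist
  2   | Gamma | yellow | cat | teacher
  3   | Epsilon | red | dog | doctor
  4   | Beta | blue | horse | lawyer
  5   | Delta | white | bird | engineer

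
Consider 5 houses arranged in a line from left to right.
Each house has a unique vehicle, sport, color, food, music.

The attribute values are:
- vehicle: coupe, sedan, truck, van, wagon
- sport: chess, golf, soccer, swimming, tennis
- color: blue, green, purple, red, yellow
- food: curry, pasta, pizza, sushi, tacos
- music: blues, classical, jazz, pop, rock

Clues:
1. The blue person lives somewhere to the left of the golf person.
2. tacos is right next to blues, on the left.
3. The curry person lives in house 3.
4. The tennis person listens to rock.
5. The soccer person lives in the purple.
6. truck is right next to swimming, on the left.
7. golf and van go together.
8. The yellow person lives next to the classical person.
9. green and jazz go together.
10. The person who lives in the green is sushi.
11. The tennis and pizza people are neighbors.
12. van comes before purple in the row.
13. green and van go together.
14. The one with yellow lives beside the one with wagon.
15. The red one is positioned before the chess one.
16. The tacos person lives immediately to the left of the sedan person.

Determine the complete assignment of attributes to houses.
Solution:

House | Vehicle | Sport | Color | Food | Music
----------------------------------------------
  1   | truck | tennis | red | tacos | rock
  2   | sedan | swimming | yellow | pizza | blues
  3   | wagon | chess | blue | curry | classical
  4   | van | golf | green | sushi | jazz
  5   | coupe | soccer | purple | pasta | pop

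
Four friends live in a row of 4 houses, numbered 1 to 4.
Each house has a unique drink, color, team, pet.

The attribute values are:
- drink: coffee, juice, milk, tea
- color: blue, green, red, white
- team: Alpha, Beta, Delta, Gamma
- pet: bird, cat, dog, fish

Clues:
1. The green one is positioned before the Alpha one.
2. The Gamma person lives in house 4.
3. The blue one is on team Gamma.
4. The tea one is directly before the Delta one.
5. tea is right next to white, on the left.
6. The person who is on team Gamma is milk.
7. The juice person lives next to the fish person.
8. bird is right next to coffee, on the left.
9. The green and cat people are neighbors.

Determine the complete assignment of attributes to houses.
Solution:

House | Drink | Color | Team | Pet
----------------------------------
  1   | tea | green | Beta | bird
  2   | coffee | white | Delta | cat
  3   | juice | red | Alpha | dog
  4   | milk | blue | Gamma | fish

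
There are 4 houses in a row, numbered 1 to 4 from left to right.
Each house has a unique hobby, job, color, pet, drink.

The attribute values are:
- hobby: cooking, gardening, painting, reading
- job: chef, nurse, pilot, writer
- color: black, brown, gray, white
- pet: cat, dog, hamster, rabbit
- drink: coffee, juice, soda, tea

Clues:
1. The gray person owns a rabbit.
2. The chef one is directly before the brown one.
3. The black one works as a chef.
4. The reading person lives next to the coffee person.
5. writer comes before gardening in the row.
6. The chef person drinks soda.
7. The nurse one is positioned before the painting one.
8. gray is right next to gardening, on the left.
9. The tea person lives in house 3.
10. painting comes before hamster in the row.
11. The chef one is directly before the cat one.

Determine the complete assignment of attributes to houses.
Solution:

House | Hobby | Job | Color | Pet | Drink
-----------------------------------------
  1   | reading | chef | black | dog | soda
  2   | cooking | nurse | brown | cat | coffee
  3   | painting | writer | gray | rabbit | tea
  4   | gardening | pilot | white | hamster | juice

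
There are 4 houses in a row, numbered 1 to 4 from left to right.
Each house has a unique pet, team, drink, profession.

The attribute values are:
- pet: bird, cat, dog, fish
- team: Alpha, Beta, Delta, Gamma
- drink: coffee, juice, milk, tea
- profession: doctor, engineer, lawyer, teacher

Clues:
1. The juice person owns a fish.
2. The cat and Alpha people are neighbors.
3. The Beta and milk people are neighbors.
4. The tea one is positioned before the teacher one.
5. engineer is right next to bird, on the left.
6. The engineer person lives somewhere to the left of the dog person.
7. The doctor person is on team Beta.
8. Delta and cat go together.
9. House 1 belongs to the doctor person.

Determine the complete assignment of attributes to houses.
Solution:

House | Pet | Team | Drink | Profession
---------------------------------------
  1   | fish | Beta | juice | doctor
  2   | cat | Delta | milk | engineer
  3   | bird | Alpha | tea | lawyer
  4   | dog | Gamma | coffee | teacher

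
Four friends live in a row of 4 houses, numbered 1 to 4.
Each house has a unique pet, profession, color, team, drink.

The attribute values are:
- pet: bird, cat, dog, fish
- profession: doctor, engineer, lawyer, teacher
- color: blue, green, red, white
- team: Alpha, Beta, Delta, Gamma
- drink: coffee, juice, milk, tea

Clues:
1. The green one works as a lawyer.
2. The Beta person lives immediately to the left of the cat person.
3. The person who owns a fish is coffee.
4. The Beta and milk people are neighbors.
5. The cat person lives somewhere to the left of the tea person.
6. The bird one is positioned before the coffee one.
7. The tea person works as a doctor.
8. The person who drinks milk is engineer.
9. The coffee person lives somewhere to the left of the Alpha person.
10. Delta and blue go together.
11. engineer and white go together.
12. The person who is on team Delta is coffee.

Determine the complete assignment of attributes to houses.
Solution:

House | Pet | Profession | Color | Team | Drink
-----------------------------------------------
  1   | bird | lawyer | green | Beta | juice
  2   | cat | engineer | white | Gamma | milk
  3   | fish | teacher | blue | Delta | coffee
  4   | dog | doctor | red | Alpha | tea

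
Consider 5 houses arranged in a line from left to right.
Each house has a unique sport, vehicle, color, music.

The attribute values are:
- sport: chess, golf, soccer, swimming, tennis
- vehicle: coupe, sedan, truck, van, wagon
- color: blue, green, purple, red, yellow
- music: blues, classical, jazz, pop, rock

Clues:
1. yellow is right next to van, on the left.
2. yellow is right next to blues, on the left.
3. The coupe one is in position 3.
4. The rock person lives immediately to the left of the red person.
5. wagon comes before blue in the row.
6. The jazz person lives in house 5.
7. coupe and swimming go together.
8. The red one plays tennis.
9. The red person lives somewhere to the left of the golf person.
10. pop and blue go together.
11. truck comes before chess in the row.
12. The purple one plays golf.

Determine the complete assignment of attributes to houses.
Solution:

House | Sport | Vehicle | Color | Music
---------------------------------------
  1   | soccer | wagon | yellow | rock
  2   | tennis | van | red | blues
  3   | swimming | coupe | blue | pop
  4   | golf | truck | purple | classical
  5   | chess | sedan | green | jazz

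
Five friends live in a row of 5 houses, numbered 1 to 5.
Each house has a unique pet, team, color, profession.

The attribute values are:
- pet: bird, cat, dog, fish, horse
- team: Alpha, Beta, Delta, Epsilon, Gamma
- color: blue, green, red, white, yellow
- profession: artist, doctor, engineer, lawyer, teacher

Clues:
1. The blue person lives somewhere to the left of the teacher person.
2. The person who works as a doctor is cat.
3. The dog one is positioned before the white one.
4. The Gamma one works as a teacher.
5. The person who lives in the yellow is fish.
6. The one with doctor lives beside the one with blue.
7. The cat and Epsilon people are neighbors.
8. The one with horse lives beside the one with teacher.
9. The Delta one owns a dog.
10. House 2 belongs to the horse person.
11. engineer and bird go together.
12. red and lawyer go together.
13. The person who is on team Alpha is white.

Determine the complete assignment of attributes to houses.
Solution:

House | Pet | Team | Color | Profession
---------------------------------------
  1   | cat | Beta | green | doctor
  2   | horse | Epsilon | blue | artist
  3   | fish | Gamma | yellow | teacher
  4   | dog | Delta | red | lawyer
  5   | bird | Alpha | white | engineer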